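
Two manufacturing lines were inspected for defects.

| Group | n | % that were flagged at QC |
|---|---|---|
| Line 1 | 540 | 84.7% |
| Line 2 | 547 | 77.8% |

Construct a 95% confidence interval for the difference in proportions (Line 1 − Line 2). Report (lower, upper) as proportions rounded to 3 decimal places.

(0.023, 0.115)

The two standard errors are √(0.8470×0.1530/540) = 0.01549 and √(0.7780×0.2220/547) = 0.01777.
Because the samples are independent, SE_diff = √(0.01549² + 0.01777²) = 0.02357.
Using z* = 1.960 for 95%, ME = 1.960 × 0.02357 = 0.04620.
p̂₁ − p̂₂ = 0.0690; interval 0.0690 ± 0.04620 gives (0.023, 0.115).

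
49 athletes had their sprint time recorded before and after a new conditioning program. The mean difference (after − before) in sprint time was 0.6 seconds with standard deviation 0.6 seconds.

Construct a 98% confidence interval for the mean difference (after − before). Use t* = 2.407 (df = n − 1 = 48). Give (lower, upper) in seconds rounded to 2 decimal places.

This is a matched-pairs design, so SE = s_d/√n = 0.6/√49 = 0.0857.
Margin = 2.407 × 0.0857 = 0.2063; the interval is 0.6 ± 0.2063 = (0.39, 0.81).

(0.39, 0.81)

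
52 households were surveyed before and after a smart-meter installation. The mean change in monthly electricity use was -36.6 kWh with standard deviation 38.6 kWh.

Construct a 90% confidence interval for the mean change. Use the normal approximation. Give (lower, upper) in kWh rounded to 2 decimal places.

Paired design: SE = s_d/√n = 38.6/√52 = 5.3529.
z* = 1.645; margin of error = 1.645 × 5.3529 = 8.8055.
-36.6 ± 8.8055 → (-45.41, -27.79).

(-45.41, -27.79)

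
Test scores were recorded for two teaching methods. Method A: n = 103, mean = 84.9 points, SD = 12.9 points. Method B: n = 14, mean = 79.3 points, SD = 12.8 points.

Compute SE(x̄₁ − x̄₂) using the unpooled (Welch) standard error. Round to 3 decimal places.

Per-group SEs: s₁/√n₁ = 12.9/√103 = 1.2711, s₂/√n₂ = 12.8/√14 = 3.4209.
Unpooled SE of the difference: √(1.61569521 + 11.70255681) = 3.6494.

3.649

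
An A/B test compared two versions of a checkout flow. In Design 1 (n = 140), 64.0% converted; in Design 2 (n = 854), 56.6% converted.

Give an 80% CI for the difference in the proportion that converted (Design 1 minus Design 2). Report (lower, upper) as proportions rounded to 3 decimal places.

(0.018, 0.130)

Each SE is √(p̂(1−p̂)/n): √(0.6400·0.3600/140) = 0.04057 and √(0.5660·0.4340/854) = 0.01696.
SE(p̂₁ − p̂₂) = √(SE₁² + SE₂²) = √(0.0016459249 + 0.0002876416) = 0.04397, since the two samples are independent.
At 80% confidence z* = 1.282; margin = 1.282 × 0.04397 = 0.05637.
The difference is 0.6400 − 0.5660 = 0.0740, so the interval is 0.0740 ± 0.05637 = (0.018, 0.130).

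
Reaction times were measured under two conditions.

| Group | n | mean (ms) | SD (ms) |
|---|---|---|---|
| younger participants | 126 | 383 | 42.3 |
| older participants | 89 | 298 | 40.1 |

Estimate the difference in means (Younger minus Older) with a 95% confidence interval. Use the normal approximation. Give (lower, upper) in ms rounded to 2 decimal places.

(73.87, 96.13)

SE₁ = s₁/√n₁ = 42.3/√126 = 3.7684; SE₂ = 40.1/√89 = 4.2506.
Independent samples, unequal variances: SE_diff = √(SE₁² + SE₂²) = √(14.20083856 + 18.06760036) = 5.6805.
z* = 1.960, so margin of error = 1.960 × 5.6805 = 11.1338.
Difference in means = 383 − 298 = 85.0000.
85.0000 ± 11.1338 → (73.87, 96.13).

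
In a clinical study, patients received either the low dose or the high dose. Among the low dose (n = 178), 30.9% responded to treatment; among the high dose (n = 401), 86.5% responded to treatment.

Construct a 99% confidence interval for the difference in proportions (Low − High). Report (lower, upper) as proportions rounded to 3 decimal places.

(-0.655, -0.457)

SE₁ = √(p̂₁(1−p̂₁)/n₁) = √(0.3090·0.6910/178) = 0.03463; SE₂ = √(0.8650·0.1350/401) = 0.01706.
Independent samples: SE of the difference = √(SE₁² + SE₂²) = √(0.0011992369 + 0.0002910436) = 0.03860.
z* for 99% confidence is 2.576, so the margin of error is 2.576 × 0.03860 = 0.09943.
Point estimate p̂₁ − p̂₂ = 0.3090 − 0.8650 = -0.5560.
-0.5560 ± 0.09943 → (-0.655, -0.457).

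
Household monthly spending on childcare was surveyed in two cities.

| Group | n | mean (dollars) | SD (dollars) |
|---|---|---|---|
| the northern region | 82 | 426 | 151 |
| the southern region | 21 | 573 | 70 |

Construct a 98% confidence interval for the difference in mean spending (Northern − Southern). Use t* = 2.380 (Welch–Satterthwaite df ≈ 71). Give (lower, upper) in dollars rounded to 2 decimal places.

(-200.82, -93.18)

Standard errors of each mean: 151/√82 = 16.6752 and 70/√21 = 15.2753.
SE(x̄₁ − x̄₂) = √(16.6752² + 15.2753²) = 22.6141 for independent samples with unequal variances.
With t* = 2.380, the margin is 2.380 × 22.6141 = 53.8216.
x̄₁ − x̄₂ = 426 − 573 = -147.0000; the interval is -147.0000 ± 53.8216 = (-200.82, -93.18).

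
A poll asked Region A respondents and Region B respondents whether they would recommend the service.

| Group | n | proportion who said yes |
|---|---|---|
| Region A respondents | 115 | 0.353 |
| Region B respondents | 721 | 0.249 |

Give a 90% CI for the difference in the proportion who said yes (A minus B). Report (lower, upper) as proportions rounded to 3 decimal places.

(0.026, 0.182)

Each SE is √(p̂(1−p̂)/n): √(0.3530·0.6470/115) = 0.04456 and √(0.2490·0.7510/721) = 0.01610.
SE(p̂₁ − p̂₂) = √(SE₁² + SE₂²) = √(0.0019855936 + 0.00025921) = 0.04738, since the two samples are independent.
At 90% confidence z* = 1.645; margin = 1.645 × 0.04738 = 0.07794.
The difference is 0.3530 − 0.2490 = 0.1040, so the interval is 0.1040 ± 0.07794 = (0.026, 0.182).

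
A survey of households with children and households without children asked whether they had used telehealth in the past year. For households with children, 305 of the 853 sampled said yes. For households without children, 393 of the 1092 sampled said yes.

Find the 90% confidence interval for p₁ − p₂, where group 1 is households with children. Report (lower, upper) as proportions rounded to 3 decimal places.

(-0.038, 0.034)

First, p̂₁ = 305/853 = 0.3576; p̂₂ = 393/1092 = 0.3599.
The two standard errors are √(0.3576×0.6424/853) = 0.01641 and √(0.3599×0.6401/1092) = 0.01452.
Because the samples are independent, SE_diff = √(0.01641² + 0.01452²) = 0.02191.
Using z* = 1.645 for 90%, ME = 1.645 × 0.02191 = 0.03604.
p̂₁ − p̂₂ = -0.0023; interval -0.0023 ± 0.03604 gives (-0.038, 0.034).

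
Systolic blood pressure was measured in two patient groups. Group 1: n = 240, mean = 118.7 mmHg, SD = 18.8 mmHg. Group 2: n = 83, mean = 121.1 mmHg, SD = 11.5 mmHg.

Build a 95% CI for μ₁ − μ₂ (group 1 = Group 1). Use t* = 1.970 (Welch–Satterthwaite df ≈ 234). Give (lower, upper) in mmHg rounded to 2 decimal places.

(-5.85, 1.05)

SE₁ = s₁/√n₁ = 18.8/√240 = 1.2135; SE₂ = 11.5/√83 = 1.2623.
Independent samples, unequal variances: SE_diff = √(SE₁² + SE₂²) = √(1.47258225 + 1.59340129) = 1.7510.
t* = 1.970, so margin of error = 1.970 × 1.7510 = 3.4495.
Difference in means = 118.7 − 121.1 = -2.4000.
-2.4000 ± 3.4495 → (-5.85, 1.05).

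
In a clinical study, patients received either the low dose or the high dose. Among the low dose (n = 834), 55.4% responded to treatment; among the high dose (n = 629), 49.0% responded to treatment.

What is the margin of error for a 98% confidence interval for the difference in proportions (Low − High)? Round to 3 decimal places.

0.061

The two standard errors are √(0.5540×0.4460/834) = 0.01721 and √(0.4900×0.5100/629) = 0.01993.
Because the samples are independent, SE_diff = √(0.01721² + 0.01993²) = 0.02633.
Using z* = 2.326 for 98%, ME = 2.326 × 0.02633 = 0.06124.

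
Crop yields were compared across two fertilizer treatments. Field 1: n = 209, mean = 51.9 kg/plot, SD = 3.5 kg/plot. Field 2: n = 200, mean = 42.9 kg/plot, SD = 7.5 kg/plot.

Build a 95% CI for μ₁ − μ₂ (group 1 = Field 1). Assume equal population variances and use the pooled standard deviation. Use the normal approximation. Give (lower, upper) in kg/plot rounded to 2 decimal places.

(7.87, 10.13)

s_p = √[((n₁−1)s₁² + (n₂−1)s₂²)/(n₁+n₂−2)] = √[(208·3.5² + 199·7.5²)/407] = 5.8106.
SE = 5.8106·√(1/209 + 1/200) = 0.5748.
With z* = 1.960, margin = 1.960 × 0.5748 = 1.1266.
x̄₁ − x̄₂ = 51.9 − 42.9 = 9.0000; interval 9.0000 ± 1.1266 = (7.87, 10.13).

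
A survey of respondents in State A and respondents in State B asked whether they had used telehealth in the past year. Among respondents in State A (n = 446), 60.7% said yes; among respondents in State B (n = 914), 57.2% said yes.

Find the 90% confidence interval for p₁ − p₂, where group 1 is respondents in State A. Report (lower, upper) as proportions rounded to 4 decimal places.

SE₁ = √(p̂₁(1−p̂₁)/n₁) = √(0.6070·0.3930/446) = 0.02313; SE₂ = √(0.5720·0.4280/914) = 0.01637.
Independent samples: SE of the difference = √(SE₁² + SE₂²) = √(0.0005349969 + 0.0002679769) = 0.02834.
z* for 90% confidence is 1.645, so the margin of error is 1.645 × 0.02834 = 0.04662.
Point estimate p̂₁ − p̂₂ = 0.6070 − 0.5720 = 0.0350.
0.0350 ± 0.04662 → (-0.0116, 0.0816).

(-0.0116, 0.0816)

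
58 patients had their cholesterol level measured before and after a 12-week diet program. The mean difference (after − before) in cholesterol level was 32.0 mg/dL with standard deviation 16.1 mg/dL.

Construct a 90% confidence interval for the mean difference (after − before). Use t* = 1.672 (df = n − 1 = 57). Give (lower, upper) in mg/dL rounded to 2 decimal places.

(28.47, 35.53)

This is a matched-pairs design, so SE = s_d/√n = 16.1/√58 = 2.1140.
Margin = 1.672 × 2.1140 = 3.5346; the interval is 32.0 ± 3.5346 = (28.47, 35.53).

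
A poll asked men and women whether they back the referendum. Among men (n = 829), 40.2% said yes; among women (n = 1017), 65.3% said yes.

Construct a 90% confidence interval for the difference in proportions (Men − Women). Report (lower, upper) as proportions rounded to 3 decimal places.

(-0.288, -0.214)

SE₁ = √(p̂₁(1−p̂₁)/n₁) = √(0.4020·0.5980/829) = 0.01703; SE₂ = √(0.6530·0.3470/1017) = 0.01493.
Independent samples: SE of the difference = √(SE₁² + SE₂²) = √(0.0002900209 + 0.0002229049) = 0.02265.
z* for 90% confidence is 1.645, so the margin of error is 1.645 × 0.02265 = 0.03726.
Point estimate p̂₁ − p̂₂ = 0.4020 − 0.6530 = -0.2510.
-0.2510 ± 0.03726 → (-0.288, -0.214).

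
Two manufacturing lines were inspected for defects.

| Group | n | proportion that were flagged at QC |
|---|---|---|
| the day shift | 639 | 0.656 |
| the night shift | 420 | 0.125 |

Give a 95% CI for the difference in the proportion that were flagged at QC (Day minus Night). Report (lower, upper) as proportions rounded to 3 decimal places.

(0.482, 0.580)

Each SE is √(p̂(1−p̂)/n): √(0.6560·0.3440/639) = 0.01879 and √(0.1250·0.8750/420) = 0.01614.
SE(p̂₁ − p̂₂) = √(SE₁² + SE₂²) = √(0.0003530641 + 0.0002604996) = 0.02477, since the two samples are independent.
At 95% confidence z* = 1.960; margin = 1.960 × 0.02477 = 0.04855.
The difference is 0.6560 − 0.1250 = 0.5310, so the interval is 0.5310 ± 0.04855 = (0.482, 0.580).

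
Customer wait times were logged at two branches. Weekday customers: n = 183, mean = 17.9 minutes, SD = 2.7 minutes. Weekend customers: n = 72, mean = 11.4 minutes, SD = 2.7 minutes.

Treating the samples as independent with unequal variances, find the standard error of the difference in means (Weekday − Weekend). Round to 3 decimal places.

0.376

Per-group SEs: s₁/√n₁ = 2.7/√183 = 0.1996, s₂/√n₂ = 2.7/√72 = 0.3182.
Unpooled SE of the difference: √(0.03984016 + 0.10125124) = 0.3756.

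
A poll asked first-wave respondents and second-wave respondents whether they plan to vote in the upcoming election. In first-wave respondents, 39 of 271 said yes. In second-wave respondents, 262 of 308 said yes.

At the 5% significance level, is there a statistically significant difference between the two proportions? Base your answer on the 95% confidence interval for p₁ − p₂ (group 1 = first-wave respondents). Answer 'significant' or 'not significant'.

significant

p̂₁ = 39/271 = 0.1439 and p̂₂ = 262/308 = 0.8506.
SE₁ = √(p̂₁(1−p̂₁)/n₁) = √(0.1439·0.8561/271) = 0.02132; SE₂ = √(0.8506·0.1494/308) = 0.02031.
Independent samples: SE of the difference = √(SE₁² + SE₂²) = √(0.0004545424 + 0.0004124961) = 0.02945.
z* for 95% confidence is 1.960, so the margin of error is 1.960 × 0.02945 = 0.05772.
Point estimate p̂₁ − p̂₂ = 0.1439 − 0.8506 = -0.7067.
-0.7067 ± 0.05772 → (-0.76442, -0.64898).
The interval (-0.76442, -0.64898) does not contain 0, so the difference is significant.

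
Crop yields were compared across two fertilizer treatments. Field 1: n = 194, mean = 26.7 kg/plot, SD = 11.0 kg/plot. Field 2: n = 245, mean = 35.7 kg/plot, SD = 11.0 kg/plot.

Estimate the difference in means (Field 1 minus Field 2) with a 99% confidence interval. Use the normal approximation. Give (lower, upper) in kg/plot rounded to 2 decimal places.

(-11.72, -6.28)

Per-group SEs: s₁/√n₁ = 11.0/√194 = 0.7898, s₂/√n₂ = 11.0/√245 = 0.7028.
Unpooled SE of the difference: √(0.62378404 + 0.49392784) = 1.0572.
Margin of error = z* · SE = 2.576 × 1.0572 = 2.7233.
x̄₁ − x̄₂ = 26.7 − 35.7 = -9.0000.
CI: -9.0000 ± 2.7233 = (-11.72, -6.28).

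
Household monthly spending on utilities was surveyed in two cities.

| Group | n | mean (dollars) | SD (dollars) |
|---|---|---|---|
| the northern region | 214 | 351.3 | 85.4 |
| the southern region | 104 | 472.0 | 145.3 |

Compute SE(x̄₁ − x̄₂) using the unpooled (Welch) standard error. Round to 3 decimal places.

15.397

Standard errors of each mean: 85.4/√214 = 5.8378 and 145.3/√104 = 14.2478.
SE(x̄₁ − x̄₂) = √(5.8378² + 14.2478²) = 15.3974 for independent samples with unequal variances.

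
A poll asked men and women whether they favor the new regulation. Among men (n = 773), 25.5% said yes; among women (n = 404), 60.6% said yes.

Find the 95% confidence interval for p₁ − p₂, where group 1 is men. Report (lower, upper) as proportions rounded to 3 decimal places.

(-0.408, -0.294)

The two standard errors are √(0.2550×0.7450/773) = 0.01568 and √(0.6060×0.3940/404) = 0.02431.
Because the samples are independent, SE_diff = √(0.01568² + 0.02431²) = 0.02893.
Using z* = 1.960 for 95%, ME = 1.960 × 0.02893 = 0.05670.
p̂₁ − p̂₂ = -0.3510; interval -0.3510 ± 0.05670 gives (-0.408, -0.294).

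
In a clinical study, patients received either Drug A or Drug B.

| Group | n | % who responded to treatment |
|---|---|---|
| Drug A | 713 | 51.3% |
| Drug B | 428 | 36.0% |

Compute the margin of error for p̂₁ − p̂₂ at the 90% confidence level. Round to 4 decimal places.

0.0490

SE₁ = √(p̂₁(1−p̂₁)/n₁) = √(0.5130·0.4870/713) = 0.01872; SE₂ = √(0.3600·0.6400/428) = 0.02320.
Independent samples: SE of the difference = √(SE₁² + SE₂²) = √(0.0003504384 + 0.00053824) = 0.02981.
z* for 90% confidence is 1.645, so the margin of error is 1.645 × 0.02981 = 0.04904.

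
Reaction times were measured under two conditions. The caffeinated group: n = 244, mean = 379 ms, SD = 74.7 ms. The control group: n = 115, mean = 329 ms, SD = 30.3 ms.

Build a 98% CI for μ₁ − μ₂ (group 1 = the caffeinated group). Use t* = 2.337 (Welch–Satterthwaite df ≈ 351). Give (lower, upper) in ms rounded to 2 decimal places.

(37.02, 62.98)

Per-group SEs: s₁/√n₁ = 74.7/√244 = 4.7822, s₂/√n₂ = 30.3/√115 = 2.8255.
Unpooled SE of the difference: √(22.86943684 + 7.98345025) = 5.5545.
Margin of error = t* · SE = 2.337 × 5.5545 = 12.9809.
x̄₁ − x̄₂ = 379 − 329 = 50.0000.
CI: 50.0000 ± 12.9809 = (37.02, 62.98).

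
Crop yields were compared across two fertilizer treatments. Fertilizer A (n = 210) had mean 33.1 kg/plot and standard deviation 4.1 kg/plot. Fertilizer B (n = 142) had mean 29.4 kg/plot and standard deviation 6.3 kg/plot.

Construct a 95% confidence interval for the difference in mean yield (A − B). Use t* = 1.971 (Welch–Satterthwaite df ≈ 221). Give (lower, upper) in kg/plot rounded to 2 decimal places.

(2.52, 4.88)

SE₁ = s₁/√n₁ = 4.1/√210 = 0.2829; SE₂ = 6.3/√142 = 0.5287.
Independent samples, unequal variances: SE_diff = √(SE₁² + SE₂²) = √(0.08003241 + 0.27952369) = 0.5996.
t* = 1.971, so margin of error = 1.971 × 0.5996 = 1.1818.
Difference in means = 33.1 − 29.4 = 3.7000.
3.7000 ± 1.1818 → (2.52, 4.88).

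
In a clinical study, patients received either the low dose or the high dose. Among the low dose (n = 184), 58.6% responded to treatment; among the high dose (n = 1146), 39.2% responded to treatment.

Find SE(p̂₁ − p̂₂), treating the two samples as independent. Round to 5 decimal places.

0.03907

The two standard errors are √(0.5860×0.4140/184) = 0.03631 and √(0.3920×0.6080/1146) = 0.01442.
Because the samples are independent, SE_diff = √(0.03631² + 0.01442²) = 0.03907.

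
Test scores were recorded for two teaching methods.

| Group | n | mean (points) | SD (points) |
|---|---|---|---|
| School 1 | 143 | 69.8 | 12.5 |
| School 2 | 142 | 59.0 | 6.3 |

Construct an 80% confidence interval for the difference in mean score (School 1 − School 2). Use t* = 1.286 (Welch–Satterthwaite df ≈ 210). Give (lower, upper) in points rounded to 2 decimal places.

Per-group SEs: s₁/√n₁ = 12.5/√143 = 1.0453, s₂/√n₂ = 6.3/√142 = 0.5287.
Unpooled SE of the difference: √(1.09265209 + 0.27952369) = 1.1714.
Margin of error = t* · SE = 1.286 × 1.1714 = 1.5064.
x̄₁ − x̄₂ = 69.8 − 59.0 = 10.8000.
CI: 10.8000 ± 1.5064 = (9.29, 12.31).

(9.29, 12.31)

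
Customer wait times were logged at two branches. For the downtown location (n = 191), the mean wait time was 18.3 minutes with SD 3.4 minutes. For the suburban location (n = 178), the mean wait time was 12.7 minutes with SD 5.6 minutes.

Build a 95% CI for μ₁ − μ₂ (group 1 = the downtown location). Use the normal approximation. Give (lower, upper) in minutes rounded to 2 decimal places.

(4.65, 6.55)

Per-group SEs: s₁/√n₁ = 3.4/√191 = 0.2460, s₂/√n₂ = 5.6/√178 = 0.4197.
Unpooled SE of the difference: √(0.060516 + 0.17614809) = 0.4865.
Margin of error = z* · SE = 1.960 × 0.4865 = 0.9535.
x̄₁ − x̄₂ = 18.3 − 12.7 = 5.6000.
CI: 5.6000 ± 0.9535 = (4.65, 6.55).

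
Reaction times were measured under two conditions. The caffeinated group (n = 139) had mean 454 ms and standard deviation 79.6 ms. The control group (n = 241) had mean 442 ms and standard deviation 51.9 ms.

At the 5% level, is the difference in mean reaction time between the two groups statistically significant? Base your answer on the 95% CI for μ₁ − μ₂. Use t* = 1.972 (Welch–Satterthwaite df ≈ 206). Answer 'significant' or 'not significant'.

not significant

Per-group SEs: s₁/√n₁ = 79.6/√139 = 6.7516, s₂/√n₂ = 51.9/√241 = 3.3432.
Unpooled SE of the difference: √(45.58410256 + 11.17698624) = 7.5340.
Margin of error = t* · SE = 1.972 × 7.5340 = 14.8570.
x̄₁ − x̄₂ = 454 − 442 = 12.0000.
CI: 12.0000 ± 14.8570 = (-2.8570, 26.8570).
The interval (-2.8570, 26.8570) contains 0, so the difference is not significant.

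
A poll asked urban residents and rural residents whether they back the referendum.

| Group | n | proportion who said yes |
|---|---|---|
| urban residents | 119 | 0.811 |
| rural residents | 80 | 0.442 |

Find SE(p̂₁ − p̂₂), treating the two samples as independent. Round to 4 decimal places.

0.0661

SE₁ = √(p̂₁(1−p̂₁)/n₁) = √(0.8110·0.1890/119) = 0.03589; SE₂ = √(0.4420·0.5580/80) = 0.05552.
Independent samples: SE of the difference = √(SE₁² + SE₂²) = √(0.0012880921 + 0.0030824704) = 0.06611.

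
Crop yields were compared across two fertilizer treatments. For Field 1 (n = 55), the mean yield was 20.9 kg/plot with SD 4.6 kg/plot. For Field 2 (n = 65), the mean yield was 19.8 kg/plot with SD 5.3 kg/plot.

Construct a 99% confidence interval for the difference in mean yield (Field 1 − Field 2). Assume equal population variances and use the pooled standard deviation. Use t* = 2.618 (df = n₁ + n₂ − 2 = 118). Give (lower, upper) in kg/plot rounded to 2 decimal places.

(-1.29, 3.49)

Pooled variance s_p² = [54·4.6² + 64·5.3²] / (55+65−2) = 24.9186, so s_p = 4.9919.
SE_diff = s_p·√(1/n₁ + 1/n₂) = 4.9919·√(1/55 + 1/65) = 0.9146.
t* = 2.618; margin = 2.618 × 0.9146 = 2.3944.
Difference = 20.9 − 19.8 = 1.1000.
1.1000 ± 2.3944 → (-1.29, 3.49).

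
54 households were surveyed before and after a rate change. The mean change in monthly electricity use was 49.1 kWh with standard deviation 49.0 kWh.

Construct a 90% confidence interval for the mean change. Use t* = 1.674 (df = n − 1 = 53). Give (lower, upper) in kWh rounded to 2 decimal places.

(37.94, 60.26)

Paired design: SE = s_d/√n = 49.0/√54 = 6.6681.
t* = 1.674; margin of error = 1.674 × 6.6681 = 11.1624.
49.1 ± 11.1624 → (37.94, 60.26).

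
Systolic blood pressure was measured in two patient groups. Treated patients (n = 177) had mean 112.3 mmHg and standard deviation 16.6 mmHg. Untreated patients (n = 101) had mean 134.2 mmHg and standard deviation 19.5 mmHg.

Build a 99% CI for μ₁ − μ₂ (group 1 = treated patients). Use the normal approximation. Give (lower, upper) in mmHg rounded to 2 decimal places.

(-27.84, -15.96)

SE₁ = s₁/√n₁ = 16.6/√177 = 1.2477; SE₂ = 19.5/√101 = 1.9403.
Independent samples, unequal variances: SE_diff = √(SE₁² + SE₂²) = √(1.55675529 + 3.76476409) = 2.3068.
z* = 2.576, so margin of error = 2.576 × 2.3068 = 5.9423.
Difference in means = 112.3 − 134.2 = -21.9000.
-21.9000 ± 5.9423 → (-27.84, -15.96).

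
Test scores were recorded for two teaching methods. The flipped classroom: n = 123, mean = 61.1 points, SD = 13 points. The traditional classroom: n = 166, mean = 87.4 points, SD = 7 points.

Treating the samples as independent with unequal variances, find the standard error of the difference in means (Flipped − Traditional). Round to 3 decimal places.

1.292

Per-group SEs: s₁/√n₁ = 13/√123 = 1.1722, s₂/√n₂ = 7/√166 = 0.5433.
Unpooled SE of the difference: √(1.37405284 + 0.29517489) = 1.2920.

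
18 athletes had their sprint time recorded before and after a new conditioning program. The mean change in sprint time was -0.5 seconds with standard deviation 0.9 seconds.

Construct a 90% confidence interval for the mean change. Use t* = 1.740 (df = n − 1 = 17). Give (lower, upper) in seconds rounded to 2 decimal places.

Paired design: SE = s_d/√n = 0.9/√18 = 0.2121.
t* = 1.740; margin of error = 1.740 × 0.2121 = 0.3691.
-0.5 ± 0.3691 → (-0.87, -0.13).

(-0.87, -0.13)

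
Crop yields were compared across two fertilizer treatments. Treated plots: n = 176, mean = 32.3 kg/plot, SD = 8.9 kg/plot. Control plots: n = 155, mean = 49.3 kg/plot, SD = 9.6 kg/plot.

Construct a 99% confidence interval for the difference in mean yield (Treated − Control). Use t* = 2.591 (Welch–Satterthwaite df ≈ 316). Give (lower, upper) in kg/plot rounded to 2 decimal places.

Per-group SEs: s₁/√n₁ = 8.9/√176 = 0.6709, s₂/√n₂ = 9.6/√155 = 0.7711.
Unpooled SE of the difference: √(0.45010681 + 0.59459521) = 1.0221.
Margin of error = t* · SE = 2.591 × 1.0221 = 2.6483.
x̄₁ − x̄₂ = 32.3 − 49.3 = -17.0000.
CI: -17.0000 ± 2.6483 = (-19.65, -14.35).

(-19.65, -14.35)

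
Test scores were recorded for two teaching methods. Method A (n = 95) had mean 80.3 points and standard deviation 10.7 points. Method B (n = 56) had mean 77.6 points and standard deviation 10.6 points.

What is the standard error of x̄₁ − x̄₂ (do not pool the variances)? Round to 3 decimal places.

Per-group SEs: s₁/√n₁ = 10.7/√95 = 1.0978, s₂/√n₂ = 10.6/√56 = 1.4165.
Unpooled SE of the difference: √(1.20516484 + 2.00647225) = 1.7921.

1.792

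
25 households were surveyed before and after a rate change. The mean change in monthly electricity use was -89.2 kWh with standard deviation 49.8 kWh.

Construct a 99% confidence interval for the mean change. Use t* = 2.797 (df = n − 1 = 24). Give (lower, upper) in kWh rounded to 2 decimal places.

Paired design: SE = s_d/√n = 49.8/√25 = 9.9600.
t* = 2.797; margin of error = 2.797 × 9.9600 = 27.8581.
-89.2 ± 27.8581 → (-117.06, -61.34).

(-117.06, -61.34)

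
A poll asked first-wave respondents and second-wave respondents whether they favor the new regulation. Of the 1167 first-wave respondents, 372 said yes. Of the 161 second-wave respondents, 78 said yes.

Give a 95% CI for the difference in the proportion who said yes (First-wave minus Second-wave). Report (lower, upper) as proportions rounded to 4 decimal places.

Sample proportions: 372/1167 = 0.3188, 78/161 = 0.4845.
Each SE is √(p̂(1−p̂)/n): √(0.3188·0.6812/1167) = 0.01364 and √(0.4845·0.5155/161) = 0.03939.
SE(p̂₁ − p̂₂) = √(SE₁² + SE₂²) = √(0.0001860496 + 0.0015515721) = 0.04168, since the two samples are independent.
At 95% confidence z* = 1.960; margin = 1.960 × 0.04168 = 0.08169.
The difference is 0.3188 − 0.4845 = -0.1657, so the interval is -0.1657 ± 0.08169 = (-0.2474, -0.0840).

(-0.2474, -0.0840)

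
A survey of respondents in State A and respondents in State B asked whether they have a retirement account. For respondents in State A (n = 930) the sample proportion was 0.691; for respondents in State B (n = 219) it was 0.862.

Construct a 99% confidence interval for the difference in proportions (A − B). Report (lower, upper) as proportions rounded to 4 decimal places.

(-0.2426, -0.0994)

The two standard errors are √(0.6910×0.3090/930) = 0.01515 and √(0.8620×0.1380/219) = 0.02331.
Because the samples are independent, SE_diff = √(0.01515² + 0.02331²) = 0.02780.
Using z* = 2.576 for 99%, ME = 2.576 × 0.02780 = 0.07161.
p̂₁ − p̂₂ = -0.1710; interval -0.1710 ± 0.07161 gives (-0.2426, -0.0994).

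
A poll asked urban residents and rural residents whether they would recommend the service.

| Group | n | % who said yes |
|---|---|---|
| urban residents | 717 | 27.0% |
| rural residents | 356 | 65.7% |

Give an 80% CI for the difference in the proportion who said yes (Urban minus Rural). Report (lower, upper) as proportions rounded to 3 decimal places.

Each SE is √(p̂(1−p̂)/n): √(0.2700·0.7300/717) = 0.01658 and √(0.6570·0.3430/356) = 0.02516.
SE(p̂₁ − p̂₂) = √(SE₁² + SE₂²) = √(0.0002748964 + 0.0006330256) = 0.03013, since the two samples are independent.
At 80% confidence z* = 1.282; margin = 1.282 × 0.03013 = 0.03863.
The difference is 0.2700 − 0.6570 = -0.3870, so the interval is -0.3870 ± 0.03863 = (-0.426, -0.348).

(-0.426, -0.348)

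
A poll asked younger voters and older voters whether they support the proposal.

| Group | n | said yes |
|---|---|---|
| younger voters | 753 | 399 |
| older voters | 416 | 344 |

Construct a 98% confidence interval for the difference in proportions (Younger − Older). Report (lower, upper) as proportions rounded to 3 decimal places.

First, p̂₁ = 399/753 = 0.5299; p̂₂ = 344/416 = 0.8269.
The two standard errors are √(0.5299×0.4701/753) = 0.01819 and √(0.8269×0.1731/416) = 0.01855.
Because the samples are independent, SE_diff = √(0.01819² + 0.01855²) = 0.02598.
Using z* = 2.326 for 98%, ME = 2.326 × 0.02598 = 0.06043.
p̂₁ − p̂₂ = -0.2970; interval -0.2970 ± 0.06043 gives (-0.357, -0.237).

(-0.357, -0.237)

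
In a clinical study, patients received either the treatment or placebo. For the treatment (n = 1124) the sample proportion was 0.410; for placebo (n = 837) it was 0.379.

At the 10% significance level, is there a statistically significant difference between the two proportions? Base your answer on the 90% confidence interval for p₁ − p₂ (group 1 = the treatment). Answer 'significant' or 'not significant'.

not significant

The two standard errors are √(0.4100×0.5900/1124) = 0.01467 and √(0.3790×0.6210/837) = 0.01677.
Because the samples are independent, SE_diff = √(0.01467² + 0.01677²) = 0.02228.
Using z* = 1.645 for 90%, ME = 1.645 × 0.02228 = 0.03665.
p̂₁ − p̂₂ = 0.0310; interval 0.0310 ± 0.03665 gives (-0.00565, 0.06765).
The interval (-0.00565, 0.06765) contains 0, so the difference is not significant.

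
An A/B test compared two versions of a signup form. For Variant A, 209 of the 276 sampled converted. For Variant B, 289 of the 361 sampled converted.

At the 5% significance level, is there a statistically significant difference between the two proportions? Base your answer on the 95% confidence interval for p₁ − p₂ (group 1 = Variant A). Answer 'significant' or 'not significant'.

Sample proportions: 209/276 = 0.7572, 289/361 = 0.8006.
Each SE is √(p̂(1−p̂)/n): √(0.7572·0.2428/276) = 0.02581 and √(0.8006·0.1994/361) = 0.02103.
SE(p̂₁ − p̂₂) = √(SE₁² + SE₂²) = √(0.0006661561 + 0.0004422609) = 0.03329, since the two samples are independent.
At 95% confidence z* = 1.960; margin = 1.960 × 0.03329 = 0.06525.
The difference is 0.7572 − 0.8006 = -0.0434, so the interval is -0.0434 ± 0.06525 = (-0.10865, 0.02185).
The interval (-0.10865, 0.02185) contains 0, so the difference is not significant.

not significant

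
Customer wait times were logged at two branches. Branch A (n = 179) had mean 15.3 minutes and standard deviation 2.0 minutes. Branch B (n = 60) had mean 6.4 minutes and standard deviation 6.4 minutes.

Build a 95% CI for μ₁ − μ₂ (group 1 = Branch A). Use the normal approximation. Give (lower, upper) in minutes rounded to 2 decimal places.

Standard errors of each mean: 2.0/√179 = 0.1495 and 6.4/√60 = 0.8262.
SE(x̄₁ − x̄₂) = √(0.1495² + 0.8262²) = 0.8396 for independent samples with unequal variances.
With z* = 1.960, the margin is 1.960 × 0.8396 = 1.6456.
x̄₁ − x̄₂ = 15.3 − 6.4 = 8.9000; the interval is 8.9000 ± 1.6456 = (7.25, 10.55).

(7.25, 10.55)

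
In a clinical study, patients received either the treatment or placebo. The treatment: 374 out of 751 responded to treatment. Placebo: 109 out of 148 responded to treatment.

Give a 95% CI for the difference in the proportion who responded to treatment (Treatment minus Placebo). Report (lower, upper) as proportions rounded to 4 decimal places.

First, p̂₁ = 374/751 = 0.4980; p̂₂ = 109/148 = 0.7365.
The two standard errors are √(0.4980×0.5020/751) = 0.01825 and √(0.7365×0.2635/148) = 0.03621.
Because the samples are independent, SE_diff = √(0.01825² + 0.03621²) = 0.04055.
Using z* = 1.960 for 95%, ME = 1.960 × 0.04055 = 0.07948.
p̂₁ − p̂₂ = -0.2385; interval -0.2385 ± 0.07948 gives (-0.3180, -0.1590).

(-0.3180, -0.1590)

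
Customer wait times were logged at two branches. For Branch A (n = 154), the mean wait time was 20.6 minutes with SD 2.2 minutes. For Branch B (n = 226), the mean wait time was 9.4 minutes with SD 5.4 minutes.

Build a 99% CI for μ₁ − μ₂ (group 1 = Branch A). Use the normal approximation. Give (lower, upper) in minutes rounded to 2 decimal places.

SE₁ = s₁/√n₁ = 2.2/√154 = 0.1773; SE₂ = 5.4/√226 = 0.3592.
Independent samples, unequal variances: SE_diff = √(SE₁² + SE₂²) = √(0.03143529 + 0.12902464) = 0.4006.
z* = 2.576, so margin of error = 2.576 × 0.4006 = 1.0319.
Difference in means = 20.6 − 9.4 = 11.2000.
11.2000 ± 1.0319 → (10.17, 12.23).

(10.17, 12.23)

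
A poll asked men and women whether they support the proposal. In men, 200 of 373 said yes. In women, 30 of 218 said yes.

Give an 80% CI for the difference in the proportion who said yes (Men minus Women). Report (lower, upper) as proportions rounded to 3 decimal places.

(0.354, 0.443)

First, p̂₁ = 200/373 = 0.5362; p̂₂ = 30/218 = 0.1376.
The two standard errors are √(0.5362×0.4638/373) = 0.02582 and √(0.1376×0.8624/218) = 0.02333.
Because the samples are independent, SE_diff = √(0.02582² + 0.02333²) = 0.03480.
Using z* = 1.282 for 80%, ME = 1.282 × 0.03480 = 0.04461.
p̂₁ − p̂₂ = 0.3986; interval 0.3986 ± 0.04461 gives (0.354, 0.443).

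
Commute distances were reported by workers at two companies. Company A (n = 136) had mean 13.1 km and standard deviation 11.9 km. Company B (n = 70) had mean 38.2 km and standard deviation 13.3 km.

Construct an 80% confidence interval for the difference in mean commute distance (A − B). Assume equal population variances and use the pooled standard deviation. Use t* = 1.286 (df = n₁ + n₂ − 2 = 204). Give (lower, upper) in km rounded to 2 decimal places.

(-27.44, -22.76)

s_p = √[((n₁−1)s₁² + (n₂−1)s₂²)/(n₁+n₂−2)] = √[(135·11.9² + 69·13.3²)/204] = 12.3912.
SE = 12.3912·√(1/136 + 1/70) = 1.8228.
With t* = 1.286, margin = 1.286 × 1.8228 = 2.3441.
x̄₁ − x̄₂ = 13.1 − 38.2 = -25.1000; interval -25.1000 ± 2.3441 = (-27.44, -22.76).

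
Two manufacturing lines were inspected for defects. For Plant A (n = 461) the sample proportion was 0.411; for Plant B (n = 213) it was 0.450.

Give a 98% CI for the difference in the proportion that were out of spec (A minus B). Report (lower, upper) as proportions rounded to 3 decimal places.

(-0.135, 0.057)

Each SE is √(p̂(1−p̂)/n): √(0.4110·0.5890/461) = 0.02292 and √(0.4500·0.5500/213) = 0.03409.
SE(p̂₁ − p̂₂) = √(SE₁² + SE₂²) = √(0.0005253264 + 0.0011621281) = 0.04108, since the two samples are independent.
At 98% confidence z* = 2.326; margin = 2.326 × 0.04108 = 0.09555.
The difference is 0.4110 − 0.4500 = -0.0390, so the interval is -0.0390 ± 0.09555 = (-0.135, 0.057).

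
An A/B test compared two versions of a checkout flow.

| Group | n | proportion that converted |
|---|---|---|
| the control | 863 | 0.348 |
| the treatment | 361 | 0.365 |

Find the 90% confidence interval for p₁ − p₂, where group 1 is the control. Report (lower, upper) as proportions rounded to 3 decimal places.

SE₁ = √(p̂₁(1−p̂₁)/n₁) = √(0.3480·0.6520/863) = 0.01621; SE₂ = √(0.3650·0.6350/361) = 0.02534.
Independent samples: SE of the difference = √(SE₁² + SE₂²) = √(0.0002627641 + 0.0006421156) = 0.03008.
z* for 90% confidence is 1.645, so the margin of error is 1.645 × 0.03008 = 0.04948.
Point estimate p̂₁ − p̂₂ = 0.3480 − 0.3650 = -0.0170.
-0.0170 ± 0.04948 → (-0.066, 0.032).

(-0.066, 0.032)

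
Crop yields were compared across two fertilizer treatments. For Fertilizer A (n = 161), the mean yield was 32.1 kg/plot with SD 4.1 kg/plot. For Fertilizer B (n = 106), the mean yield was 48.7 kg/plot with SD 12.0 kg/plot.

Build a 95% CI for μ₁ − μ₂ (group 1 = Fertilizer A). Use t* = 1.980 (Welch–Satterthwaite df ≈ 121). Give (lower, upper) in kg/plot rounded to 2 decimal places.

Standard errors of each mean: 4.1/√161 = 0.3231 and 12.0/√106 = 1.1655.
SE(x̄₁ − x̄₂) = √(0.3231² + 1.1655²) = 1.2095 for independent samples with unequal variances.
With t* = 1.980, the margin is 1.980 × 1.2095 = 2.3948.
x̄₁ − x̄₂ = 32.1 − 48.7 = -16.6000; the interval is -16.6000 ± 2.3948 = (-18.99, -14.21).

(-18.99, -14.21)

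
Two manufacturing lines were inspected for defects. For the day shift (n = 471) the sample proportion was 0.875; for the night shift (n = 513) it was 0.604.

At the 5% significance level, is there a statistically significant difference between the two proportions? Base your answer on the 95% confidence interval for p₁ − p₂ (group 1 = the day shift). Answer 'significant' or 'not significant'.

significant

Each SE is √(p̂(1−p̂)/n): √(0.8750·0.1250/471) = 0.01524 and √(0.6040·0.3960/513) = 0.02159.
SE(p̂₁ − p̂₂) = √(SE₁² + SE₂²) = √(0.0002322576 + 0.0004661281) = 0.02643, since the two samples are independent.
At 95% confidence z* = 1.960; margin = 1.960 × 0.02643 = 0.05180.
The difference is 0.8750 − 0.6040 = 0.2710, so the interval is 0.2710 ± 0.05180 = (0.21920, 0.32280).
The interval (0.21920, 0.32280) does not contain 0, so the difference is significant.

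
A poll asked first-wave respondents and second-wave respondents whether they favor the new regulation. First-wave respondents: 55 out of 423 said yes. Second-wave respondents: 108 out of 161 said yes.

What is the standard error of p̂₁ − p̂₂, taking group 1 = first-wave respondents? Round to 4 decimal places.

0.0405

First, p̂₁ = 55/423 = 0.1300; p̂₂ = 108/161 = 0.6708.
The two standard errors are √(0.1300×0.8700/423) = 0.01635 and √(0.6708×0.3292/161) = 0.03704.
Because the samples are independent, SE_diff = √(0.01635² + 0.03704²) = 0.04049.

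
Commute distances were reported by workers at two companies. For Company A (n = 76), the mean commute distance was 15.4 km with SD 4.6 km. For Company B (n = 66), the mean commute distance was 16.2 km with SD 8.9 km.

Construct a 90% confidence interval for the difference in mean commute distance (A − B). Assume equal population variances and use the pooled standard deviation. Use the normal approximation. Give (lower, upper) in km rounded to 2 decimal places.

s_p = √[((n₁−1)s₁² + (n₂−1)s₂²)/(n₁+n₂−2)] = √[(75·4.6² + 65·8.9²)/140] = 6.9363.
SE = 6.9363·√(1/76 + 1/66) = 1.1671.
With z* = 1.645, margin = 1.645 × 1.1671 = 1.9199.
x̄₁ − x̄₂ = 15.4 − 16.2 = -0.8000; interval -0.8000 ± 1.9199 = (-2.72, 1.12).

(-2.72, 1.12)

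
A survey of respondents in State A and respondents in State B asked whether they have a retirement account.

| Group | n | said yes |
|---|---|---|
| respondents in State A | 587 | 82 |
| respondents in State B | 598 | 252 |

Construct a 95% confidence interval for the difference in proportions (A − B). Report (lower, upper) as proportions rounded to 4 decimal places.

p̂₁ = 82/587 = 0.1397 and p̂₂ = 252/598 = 0.4214.
SE₁ = √(p̂₁(1−p̂₁)/n₁) = √(0.1397·0.8603/587) = 0.01431; SE₂ = √(0.4214·0.5786/598) = 0.02019.
Independent samples: SE of the difference = √(SE₁² + SE₂²) = √(0.0002047761 + 0.0004076361) = 0.02475.
z* for 95% confidence is 1.960, so the margin of error is 1.960 × 0.02475 = 0.04851.
Point estimate p̂₁ − p̂₂ = 0.1397 − 0.4214 = -0.2817.
-0.2817 ± 0.04851 → (-0.3302, -0.2332).

(-0.3302, -0.2332)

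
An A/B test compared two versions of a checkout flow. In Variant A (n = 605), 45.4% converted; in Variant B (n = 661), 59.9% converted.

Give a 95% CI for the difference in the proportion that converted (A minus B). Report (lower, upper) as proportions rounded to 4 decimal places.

(-0.1995, -0.0905)

SE₁ = √(p̂₁(1−p̂₁)/n₁) = √(0.4540·0.5460/605) = 0.02024; SE₂ = √(0.5990·0.4010/661) = 0.01906.
Independent samples: SE of the difference = √(SE₁² + SE₂²) = √(0.0004096576 + 0.0003632836) = 0.02780.
z* for 95% confidence is 1.960, so the margin of error is 1.960 × 0.02780 = 0.05449.
Point estimate p̂₁ − p̂₂ = 0.4540 − 0.5990 = -0.1450.
-0.1450 ± 0.05449 → (-0.1995, -0.0905).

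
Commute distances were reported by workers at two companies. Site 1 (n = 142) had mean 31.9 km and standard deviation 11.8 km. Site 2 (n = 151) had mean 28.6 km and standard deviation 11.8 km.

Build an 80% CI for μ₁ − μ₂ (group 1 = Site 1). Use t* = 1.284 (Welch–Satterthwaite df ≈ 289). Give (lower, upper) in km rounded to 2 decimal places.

(1.53, 5.07)

Per-group SEs: s₁/√n₁ = 11.8/√142 = 0.9902, s₂/√n₂ = 11.8/√151 = 0.9603.
Unpooled SE of the difference: √(0.98049604 + 0.92217609) = 1.3794.
Margin of error = t* · SE = 1.284 × 1.3794 = 1.7711.
x̄₁ − x̄₂ = 31.9 − 28.6 = 3.3000.
CI: 3.3000 ± 1.7711 = (1.53, 5.07).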